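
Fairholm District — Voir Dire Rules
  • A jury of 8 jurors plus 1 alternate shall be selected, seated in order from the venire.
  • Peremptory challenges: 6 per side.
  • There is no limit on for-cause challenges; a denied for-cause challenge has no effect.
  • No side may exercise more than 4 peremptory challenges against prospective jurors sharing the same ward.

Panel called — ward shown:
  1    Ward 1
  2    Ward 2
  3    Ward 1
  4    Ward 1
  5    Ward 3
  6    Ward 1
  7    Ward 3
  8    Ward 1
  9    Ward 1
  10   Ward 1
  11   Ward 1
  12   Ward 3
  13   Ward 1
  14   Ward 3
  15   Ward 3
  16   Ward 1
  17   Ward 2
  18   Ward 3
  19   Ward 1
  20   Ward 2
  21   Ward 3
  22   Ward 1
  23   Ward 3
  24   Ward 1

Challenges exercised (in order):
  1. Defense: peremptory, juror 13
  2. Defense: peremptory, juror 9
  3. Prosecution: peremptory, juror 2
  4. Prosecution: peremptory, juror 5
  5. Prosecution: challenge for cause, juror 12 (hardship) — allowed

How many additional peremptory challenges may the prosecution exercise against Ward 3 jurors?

3

Prosecution peremptories so far: #2, #5 — 2 of 6 used, 4 left overall.
Against Ward 3: #5 — 1 used; per-ward cap 4 leaves 3.
Binding limit: min(4, 3) = 3.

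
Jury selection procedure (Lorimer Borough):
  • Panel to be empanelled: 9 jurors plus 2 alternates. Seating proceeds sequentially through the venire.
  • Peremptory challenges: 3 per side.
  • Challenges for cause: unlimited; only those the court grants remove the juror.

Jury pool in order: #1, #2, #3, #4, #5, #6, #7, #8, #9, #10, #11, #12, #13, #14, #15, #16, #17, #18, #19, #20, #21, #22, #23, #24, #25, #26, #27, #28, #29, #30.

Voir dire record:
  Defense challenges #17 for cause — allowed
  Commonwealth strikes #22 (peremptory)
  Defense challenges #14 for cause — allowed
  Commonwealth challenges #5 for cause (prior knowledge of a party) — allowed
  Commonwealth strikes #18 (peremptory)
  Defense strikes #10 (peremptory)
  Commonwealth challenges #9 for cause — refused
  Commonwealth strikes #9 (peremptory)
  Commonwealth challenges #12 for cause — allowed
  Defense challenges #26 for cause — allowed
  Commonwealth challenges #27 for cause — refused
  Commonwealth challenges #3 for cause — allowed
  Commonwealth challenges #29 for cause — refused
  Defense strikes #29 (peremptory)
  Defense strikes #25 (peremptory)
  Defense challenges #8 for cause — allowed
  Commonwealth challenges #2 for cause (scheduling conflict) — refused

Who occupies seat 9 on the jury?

Removed: #3, #5, #8, #9, #10, #12, #14, #17, #18, #22, #25, #26, #29. (#2, #27 stay — for-cause denied.)
Filling seats in venire order through position 9: #1, #2, #4, #6, #7, #11, #13, #15, #16.
So seat 9 is #16.

16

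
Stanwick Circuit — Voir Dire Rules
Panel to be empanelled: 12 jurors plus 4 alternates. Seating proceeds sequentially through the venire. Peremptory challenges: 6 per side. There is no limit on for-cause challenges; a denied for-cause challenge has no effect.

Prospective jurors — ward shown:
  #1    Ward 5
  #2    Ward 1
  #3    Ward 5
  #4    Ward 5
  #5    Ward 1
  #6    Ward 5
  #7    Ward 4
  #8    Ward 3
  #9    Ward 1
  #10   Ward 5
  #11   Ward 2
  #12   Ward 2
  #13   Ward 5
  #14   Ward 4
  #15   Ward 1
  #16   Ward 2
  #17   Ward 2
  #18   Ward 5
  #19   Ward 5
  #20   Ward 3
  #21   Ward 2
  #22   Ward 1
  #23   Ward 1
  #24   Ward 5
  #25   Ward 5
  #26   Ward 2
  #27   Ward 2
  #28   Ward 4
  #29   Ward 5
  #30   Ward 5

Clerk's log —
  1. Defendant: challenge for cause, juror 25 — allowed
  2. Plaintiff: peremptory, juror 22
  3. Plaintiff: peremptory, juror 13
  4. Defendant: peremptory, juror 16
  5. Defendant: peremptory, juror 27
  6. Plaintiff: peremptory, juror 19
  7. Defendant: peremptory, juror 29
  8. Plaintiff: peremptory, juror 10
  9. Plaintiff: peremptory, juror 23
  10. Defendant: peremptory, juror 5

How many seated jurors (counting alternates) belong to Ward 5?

Removed: #5, #10, #13, #16, #19, #22, #23, #25, #27, #29.
Seated (16 incl. alternates): #1, #2, #3, #4, #6, #7, #8, #9, #11, #12, #14, #15, #17, #18, #20, #21.
Of those, in Ward 5: #1, #3, #4, #6, #18 → 5.

5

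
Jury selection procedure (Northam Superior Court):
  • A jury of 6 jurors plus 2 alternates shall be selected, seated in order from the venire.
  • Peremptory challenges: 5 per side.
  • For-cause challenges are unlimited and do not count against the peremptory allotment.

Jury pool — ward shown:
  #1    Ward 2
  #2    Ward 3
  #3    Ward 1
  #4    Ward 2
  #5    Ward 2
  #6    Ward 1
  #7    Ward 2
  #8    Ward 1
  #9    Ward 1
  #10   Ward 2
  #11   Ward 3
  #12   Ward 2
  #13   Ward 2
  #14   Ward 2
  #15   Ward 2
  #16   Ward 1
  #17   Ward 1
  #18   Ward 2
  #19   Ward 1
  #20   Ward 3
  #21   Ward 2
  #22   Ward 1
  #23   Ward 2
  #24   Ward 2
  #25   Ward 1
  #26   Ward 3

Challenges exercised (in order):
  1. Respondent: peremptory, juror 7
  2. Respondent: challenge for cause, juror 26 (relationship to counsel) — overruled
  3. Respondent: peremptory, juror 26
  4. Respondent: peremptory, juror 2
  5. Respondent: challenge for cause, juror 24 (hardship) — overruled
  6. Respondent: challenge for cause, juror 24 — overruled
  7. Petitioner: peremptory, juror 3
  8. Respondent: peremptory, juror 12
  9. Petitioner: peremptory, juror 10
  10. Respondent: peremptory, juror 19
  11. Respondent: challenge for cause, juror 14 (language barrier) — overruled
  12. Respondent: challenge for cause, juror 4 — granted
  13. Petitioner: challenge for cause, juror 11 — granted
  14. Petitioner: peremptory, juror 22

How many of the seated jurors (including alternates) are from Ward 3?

0

Removed: #2, #3, #4, #7, #10, #11, #12, #19, #22, #26.
Seated (8 incl. alternates): #1, #5, #6, #8, #9, #13, #14, #15.
None of those are in Ward 3 → 0.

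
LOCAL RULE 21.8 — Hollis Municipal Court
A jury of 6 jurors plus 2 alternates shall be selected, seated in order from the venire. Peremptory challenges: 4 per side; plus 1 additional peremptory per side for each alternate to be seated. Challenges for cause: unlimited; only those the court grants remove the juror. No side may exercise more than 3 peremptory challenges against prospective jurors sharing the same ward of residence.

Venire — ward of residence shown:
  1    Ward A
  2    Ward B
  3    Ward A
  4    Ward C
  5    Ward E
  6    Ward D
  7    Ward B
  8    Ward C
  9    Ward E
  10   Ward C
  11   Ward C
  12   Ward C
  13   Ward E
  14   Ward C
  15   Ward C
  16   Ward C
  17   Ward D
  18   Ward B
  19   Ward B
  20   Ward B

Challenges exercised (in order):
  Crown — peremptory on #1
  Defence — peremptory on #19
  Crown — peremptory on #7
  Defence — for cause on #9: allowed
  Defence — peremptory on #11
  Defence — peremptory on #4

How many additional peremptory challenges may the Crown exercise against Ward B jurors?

Crown peremptories so far: #1, #7 — 2 of 6 used, 4 left overall.
Against Ward B: #7 — 1 used; per-ward cap 3 leaves 2.
Binding limit: min(4, 2) = 2.

2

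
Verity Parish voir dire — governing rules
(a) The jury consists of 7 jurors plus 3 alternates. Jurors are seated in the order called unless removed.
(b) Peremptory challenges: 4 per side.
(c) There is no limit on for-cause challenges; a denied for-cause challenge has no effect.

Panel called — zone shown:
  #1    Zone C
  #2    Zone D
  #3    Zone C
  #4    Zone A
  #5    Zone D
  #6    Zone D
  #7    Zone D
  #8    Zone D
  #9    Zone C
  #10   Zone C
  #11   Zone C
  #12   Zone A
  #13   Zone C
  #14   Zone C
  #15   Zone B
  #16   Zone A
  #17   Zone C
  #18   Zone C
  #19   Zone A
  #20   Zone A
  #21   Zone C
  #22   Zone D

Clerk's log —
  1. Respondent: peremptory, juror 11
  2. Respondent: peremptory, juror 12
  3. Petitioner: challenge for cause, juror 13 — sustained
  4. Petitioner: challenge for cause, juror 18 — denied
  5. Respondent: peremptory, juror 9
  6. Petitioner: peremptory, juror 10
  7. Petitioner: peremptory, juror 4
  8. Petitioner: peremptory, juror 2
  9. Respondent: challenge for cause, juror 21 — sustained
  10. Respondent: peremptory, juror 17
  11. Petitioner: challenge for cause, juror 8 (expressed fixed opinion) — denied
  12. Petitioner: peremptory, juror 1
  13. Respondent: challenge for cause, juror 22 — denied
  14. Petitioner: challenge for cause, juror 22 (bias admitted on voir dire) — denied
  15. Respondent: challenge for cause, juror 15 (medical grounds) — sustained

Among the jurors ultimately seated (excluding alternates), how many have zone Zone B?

Removed: #1, #2, #4, #9, #10, #11, #12, #13, #15, #17, #21.
Seated jurors 1–7: #3, #5, #6, #7, #8, #14, #16 (alternates #18, #19, #20 not counted).
None of those are in Zone B → 0.

0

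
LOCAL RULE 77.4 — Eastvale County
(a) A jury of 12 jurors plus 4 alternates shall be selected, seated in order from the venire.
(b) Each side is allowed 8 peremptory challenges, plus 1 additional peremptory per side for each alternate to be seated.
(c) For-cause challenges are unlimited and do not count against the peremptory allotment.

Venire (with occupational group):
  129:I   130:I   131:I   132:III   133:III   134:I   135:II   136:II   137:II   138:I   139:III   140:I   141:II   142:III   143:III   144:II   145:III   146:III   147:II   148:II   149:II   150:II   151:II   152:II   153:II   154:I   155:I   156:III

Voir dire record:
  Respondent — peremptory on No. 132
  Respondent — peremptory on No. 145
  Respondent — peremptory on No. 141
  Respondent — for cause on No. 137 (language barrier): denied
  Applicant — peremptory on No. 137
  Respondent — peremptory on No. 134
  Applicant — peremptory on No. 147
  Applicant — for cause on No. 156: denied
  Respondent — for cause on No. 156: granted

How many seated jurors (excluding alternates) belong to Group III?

4

Removed: #132, #134, #137, #141, #145, #147, #156.
Seated jurors 1–12: #129, #130, #131, #133, #135, #136, #138, #139, #140, #142, #143, #144 (alternates #146, #148, #149, #150 not counted).
Of those, in Group III: #133, #139, #142, #143 → 4.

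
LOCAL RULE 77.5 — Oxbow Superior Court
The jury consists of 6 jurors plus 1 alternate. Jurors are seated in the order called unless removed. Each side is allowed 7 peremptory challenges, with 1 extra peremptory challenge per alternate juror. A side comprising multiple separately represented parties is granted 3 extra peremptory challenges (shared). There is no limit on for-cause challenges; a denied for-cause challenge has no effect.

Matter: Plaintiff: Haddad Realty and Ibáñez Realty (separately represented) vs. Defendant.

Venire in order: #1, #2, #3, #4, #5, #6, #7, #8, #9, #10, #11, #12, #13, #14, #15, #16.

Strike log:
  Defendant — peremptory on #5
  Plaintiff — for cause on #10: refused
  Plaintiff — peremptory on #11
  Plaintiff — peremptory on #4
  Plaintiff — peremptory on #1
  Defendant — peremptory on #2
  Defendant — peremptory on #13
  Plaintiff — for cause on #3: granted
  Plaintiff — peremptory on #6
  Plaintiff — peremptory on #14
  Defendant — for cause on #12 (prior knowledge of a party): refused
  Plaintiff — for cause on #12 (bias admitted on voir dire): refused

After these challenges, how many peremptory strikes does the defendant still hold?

5

Defendant allotment: 7 base + 1 × 1 alternate = 8.
Defendant peremptories used: #5, #2, #13 — 3 (the for-cause on #12 doesn't count).
Remaining: 8 − 3 = 5.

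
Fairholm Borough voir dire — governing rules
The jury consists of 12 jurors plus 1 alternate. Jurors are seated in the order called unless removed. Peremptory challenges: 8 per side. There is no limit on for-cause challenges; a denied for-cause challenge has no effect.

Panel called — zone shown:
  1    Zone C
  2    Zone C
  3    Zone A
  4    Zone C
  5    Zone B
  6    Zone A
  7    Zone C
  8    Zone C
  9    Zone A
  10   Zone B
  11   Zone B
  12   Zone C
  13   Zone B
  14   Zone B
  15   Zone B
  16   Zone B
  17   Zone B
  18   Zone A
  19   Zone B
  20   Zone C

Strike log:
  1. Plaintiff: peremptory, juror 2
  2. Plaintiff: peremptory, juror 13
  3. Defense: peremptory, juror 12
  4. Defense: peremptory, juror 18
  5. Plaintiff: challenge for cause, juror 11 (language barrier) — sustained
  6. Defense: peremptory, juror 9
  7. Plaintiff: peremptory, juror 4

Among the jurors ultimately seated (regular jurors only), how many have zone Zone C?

Removed: #2, #4, #9, #11, #12, #13, #18.
Seated jurors 1–12: #1, #3, #5, #6, #7, #8, #10, #14, #15, #16, #17, #19 (alternates #20 not counted).
Of those, in Zone C: #1, #7, #8 → 3.

3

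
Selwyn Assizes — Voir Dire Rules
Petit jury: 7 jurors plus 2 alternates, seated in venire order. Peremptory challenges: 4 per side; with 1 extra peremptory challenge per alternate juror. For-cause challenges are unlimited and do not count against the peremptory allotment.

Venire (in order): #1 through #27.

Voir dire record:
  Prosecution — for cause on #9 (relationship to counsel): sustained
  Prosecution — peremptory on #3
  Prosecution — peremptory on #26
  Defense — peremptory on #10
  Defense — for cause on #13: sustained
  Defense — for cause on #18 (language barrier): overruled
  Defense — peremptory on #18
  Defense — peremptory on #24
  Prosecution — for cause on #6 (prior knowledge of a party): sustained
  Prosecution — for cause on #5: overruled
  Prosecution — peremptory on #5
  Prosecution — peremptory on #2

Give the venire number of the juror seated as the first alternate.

Removed: #2, #3, #5, #6, #9, #10, #13, #18, #24, #26.
Seating in order: seats 1–7 → #1, #4, #7, #8, #11, #12, #14; alternates → #15, #16.
So alternate 1 is #15.

15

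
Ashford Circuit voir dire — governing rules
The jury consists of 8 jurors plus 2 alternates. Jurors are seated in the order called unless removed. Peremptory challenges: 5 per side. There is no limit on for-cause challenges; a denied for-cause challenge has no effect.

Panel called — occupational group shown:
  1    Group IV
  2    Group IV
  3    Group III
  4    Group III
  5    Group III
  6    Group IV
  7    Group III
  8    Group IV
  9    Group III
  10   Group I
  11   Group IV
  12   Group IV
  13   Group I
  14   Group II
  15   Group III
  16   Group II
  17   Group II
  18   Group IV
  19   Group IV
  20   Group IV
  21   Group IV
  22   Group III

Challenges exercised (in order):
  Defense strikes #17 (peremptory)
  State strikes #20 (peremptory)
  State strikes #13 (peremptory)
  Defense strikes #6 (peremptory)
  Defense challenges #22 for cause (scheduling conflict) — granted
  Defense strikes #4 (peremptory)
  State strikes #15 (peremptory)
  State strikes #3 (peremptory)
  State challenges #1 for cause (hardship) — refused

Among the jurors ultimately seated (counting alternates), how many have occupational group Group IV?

Removed: #3, #4, #6, #13, #15, #17, #20, #22.
Seated (10 incl. alternates): #1, #2, #5, #7, #8, #9, #10, #11, #12, #14.
Of those, in Group IV: #1, #2, #8, #11, #12 → 5.

5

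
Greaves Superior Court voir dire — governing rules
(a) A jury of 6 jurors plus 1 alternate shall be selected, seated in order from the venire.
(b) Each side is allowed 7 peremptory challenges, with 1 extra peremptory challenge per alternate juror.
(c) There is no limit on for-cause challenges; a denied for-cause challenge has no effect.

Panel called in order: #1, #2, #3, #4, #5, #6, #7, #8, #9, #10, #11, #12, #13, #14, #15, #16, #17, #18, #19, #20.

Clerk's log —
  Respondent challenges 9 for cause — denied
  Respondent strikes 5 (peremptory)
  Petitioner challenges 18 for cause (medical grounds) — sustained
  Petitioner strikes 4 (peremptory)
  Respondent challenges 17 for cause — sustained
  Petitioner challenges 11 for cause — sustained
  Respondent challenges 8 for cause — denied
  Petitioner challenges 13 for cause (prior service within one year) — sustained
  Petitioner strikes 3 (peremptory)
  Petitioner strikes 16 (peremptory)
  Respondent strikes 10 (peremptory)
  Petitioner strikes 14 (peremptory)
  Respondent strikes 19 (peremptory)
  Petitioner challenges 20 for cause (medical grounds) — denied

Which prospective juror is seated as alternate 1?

12

Removed: #3, #4, #5, #10, #11, #13, #14, #16, #17, #18, #19. (#8, #9, #20 stay — for-cause denied.)
Seating in order: seats 1–6 → #1, #2, #6, #7, #8, #9; alternates → #12.
So alternate 1 is #12.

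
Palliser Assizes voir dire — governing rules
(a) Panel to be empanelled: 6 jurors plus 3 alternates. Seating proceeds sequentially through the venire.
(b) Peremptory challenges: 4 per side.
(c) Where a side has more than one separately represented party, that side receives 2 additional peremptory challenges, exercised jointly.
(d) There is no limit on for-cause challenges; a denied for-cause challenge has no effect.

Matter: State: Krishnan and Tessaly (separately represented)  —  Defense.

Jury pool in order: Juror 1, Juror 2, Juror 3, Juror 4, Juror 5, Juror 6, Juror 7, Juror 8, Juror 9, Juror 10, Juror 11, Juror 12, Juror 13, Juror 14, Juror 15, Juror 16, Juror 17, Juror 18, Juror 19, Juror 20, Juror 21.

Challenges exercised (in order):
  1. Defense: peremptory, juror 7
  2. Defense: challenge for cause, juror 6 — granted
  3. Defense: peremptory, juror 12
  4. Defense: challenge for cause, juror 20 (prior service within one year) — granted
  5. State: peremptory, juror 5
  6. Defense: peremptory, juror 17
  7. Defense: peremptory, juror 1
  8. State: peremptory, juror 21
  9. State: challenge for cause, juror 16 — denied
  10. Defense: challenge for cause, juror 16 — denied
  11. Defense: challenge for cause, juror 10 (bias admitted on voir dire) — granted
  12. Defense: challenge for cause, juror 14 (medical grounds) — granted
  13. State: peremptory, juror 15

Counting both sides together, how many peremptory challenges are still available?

State allotment: 4 base + 2 multi-party = 6. Defense allotment: 4.
State peremptories used: #5, #21, #15 — 3 (the for-cause on #16 doesn't count).
Defense peremptories used: #7, #12, #17, #1 — 4 (for-cause on #6, #20, #16, #10, #14 don't count).
Remaining: (6 − 3) + (4 − 4) = 3.

3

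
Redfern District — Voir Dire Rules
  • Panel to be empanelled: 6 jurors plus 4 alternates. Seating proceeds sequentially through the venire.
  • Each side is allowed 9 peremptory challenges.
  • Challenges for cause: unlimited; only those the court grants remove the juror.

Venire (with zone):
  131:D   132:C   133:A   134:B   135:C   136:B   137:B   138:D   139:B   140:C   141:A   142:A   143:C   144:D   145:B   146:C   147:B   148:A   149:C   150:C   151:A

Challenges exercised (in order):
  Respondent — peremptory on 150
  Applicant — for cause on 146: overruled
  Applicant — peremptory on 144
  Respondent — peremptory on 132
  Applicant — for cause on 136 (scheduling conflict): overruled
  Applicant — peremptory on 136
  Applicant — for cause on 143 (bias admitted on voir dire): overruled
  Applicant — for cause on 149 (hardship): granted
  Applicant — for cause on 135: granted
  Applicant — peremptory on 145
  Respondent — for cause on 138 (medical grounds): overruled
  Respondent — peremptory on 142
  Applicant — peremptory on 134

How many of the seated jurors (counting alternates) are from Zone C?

3

Removed: #132, #134, #135, #136, #142, #144, #145, #149, #150.
Seated (10 incl. alternates): #131, #133, #137, #138, #139, #140, #141, #143, #146, #147.
Of those, in Zone C: #140, #143, #146 → 3.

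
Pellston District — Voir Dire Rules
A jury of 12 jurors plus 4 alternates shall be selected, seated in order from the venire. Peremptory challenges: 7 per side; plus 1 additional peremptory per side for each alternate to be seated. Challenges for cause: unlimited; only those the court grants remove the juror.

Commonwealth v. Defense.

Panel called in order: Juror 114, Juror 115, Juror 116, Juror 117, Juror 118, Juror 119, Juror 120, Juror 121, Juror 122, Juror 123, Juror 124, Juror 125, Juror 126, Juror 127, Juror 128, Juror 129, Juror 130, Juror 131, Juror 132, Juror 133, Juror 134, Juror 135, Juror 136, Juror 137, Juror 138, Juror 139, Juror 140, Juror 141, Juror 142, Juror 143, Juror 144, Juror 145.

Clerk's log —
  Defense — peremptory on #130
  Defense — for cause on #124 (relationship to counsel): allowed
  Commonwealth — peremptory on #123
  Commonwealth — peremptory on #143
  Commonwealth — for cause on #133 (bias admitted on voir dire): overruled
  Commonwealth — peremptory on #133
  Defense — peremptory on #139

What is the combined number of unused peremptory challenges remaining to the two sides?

17

Commonwealth allotment: 7 base + 1 × 4 alternates = 11. Defense allotment: 7 base + 1 × 4 alternates = 11.
Commonwealth peremptories used: #123, #143, #133 — 3 (the for-cause on #133 doesn't count).
Defense peremptories used: #130, #139 — 2 (the for-cause on #124 doesn't count).
Remaining: (11 − 3) + (11 − 2) = 17.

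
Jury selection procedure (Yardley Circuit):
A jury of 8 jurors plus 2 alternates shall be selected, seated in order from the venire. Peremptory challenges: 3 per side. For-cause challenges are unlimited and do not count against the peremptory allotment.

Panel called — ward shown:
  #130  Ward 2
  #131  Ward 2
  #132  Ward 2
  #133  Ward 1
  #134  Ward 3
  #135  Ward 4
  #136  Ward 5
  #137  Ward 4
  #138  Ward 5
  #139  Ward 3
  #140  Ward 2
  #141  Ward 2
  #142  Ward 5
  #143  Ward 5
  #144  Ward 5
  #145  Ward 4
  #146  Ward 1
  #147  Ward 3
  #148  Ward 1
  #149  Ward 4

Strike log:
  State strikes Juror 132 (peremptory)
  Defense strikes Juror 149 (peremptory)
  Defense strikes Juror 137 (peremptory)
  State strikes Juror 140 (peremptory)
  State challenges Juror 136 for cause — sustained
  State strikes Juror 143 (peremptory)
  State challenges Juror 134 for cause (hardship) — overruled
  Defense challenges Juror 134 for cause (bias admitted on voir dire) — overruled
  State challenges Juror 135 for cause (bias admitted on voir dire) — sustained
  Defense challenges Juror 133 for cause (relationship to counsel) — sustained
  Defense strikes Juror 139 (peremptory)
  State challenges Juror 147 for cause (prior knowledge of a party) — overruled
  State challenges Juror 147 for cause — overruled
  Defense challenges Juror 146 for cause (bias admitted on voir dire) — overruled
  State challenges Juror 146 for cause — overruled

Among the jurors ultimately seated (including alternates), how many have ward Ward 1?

1

Removed: #132, #133, #135, #136, #137, #139, #140, #143, #149.
Seated (10 incl. alternates): #130, #131, #134, #138, #141, #142, #144, #145, #146, #147.
Of those, in Ward 1: #146 → 1.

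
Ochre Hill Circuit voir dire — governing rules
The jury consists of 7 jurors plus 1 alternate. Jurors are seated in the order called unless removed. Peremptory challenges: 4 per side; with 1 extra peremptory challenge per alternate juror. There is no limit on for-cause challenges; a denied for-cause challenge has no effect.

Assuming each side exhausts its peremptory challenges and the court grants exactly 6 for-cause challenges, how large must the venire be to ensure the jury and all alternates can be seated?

Seats to fill: 7 + 1 alternates = 8.
Peremptories: 4 + 1×1 = 5 per side × 2 sides = 10.
For-cause removals: 6.
Minimum venire: 8 + 10 + 6 = 24.

24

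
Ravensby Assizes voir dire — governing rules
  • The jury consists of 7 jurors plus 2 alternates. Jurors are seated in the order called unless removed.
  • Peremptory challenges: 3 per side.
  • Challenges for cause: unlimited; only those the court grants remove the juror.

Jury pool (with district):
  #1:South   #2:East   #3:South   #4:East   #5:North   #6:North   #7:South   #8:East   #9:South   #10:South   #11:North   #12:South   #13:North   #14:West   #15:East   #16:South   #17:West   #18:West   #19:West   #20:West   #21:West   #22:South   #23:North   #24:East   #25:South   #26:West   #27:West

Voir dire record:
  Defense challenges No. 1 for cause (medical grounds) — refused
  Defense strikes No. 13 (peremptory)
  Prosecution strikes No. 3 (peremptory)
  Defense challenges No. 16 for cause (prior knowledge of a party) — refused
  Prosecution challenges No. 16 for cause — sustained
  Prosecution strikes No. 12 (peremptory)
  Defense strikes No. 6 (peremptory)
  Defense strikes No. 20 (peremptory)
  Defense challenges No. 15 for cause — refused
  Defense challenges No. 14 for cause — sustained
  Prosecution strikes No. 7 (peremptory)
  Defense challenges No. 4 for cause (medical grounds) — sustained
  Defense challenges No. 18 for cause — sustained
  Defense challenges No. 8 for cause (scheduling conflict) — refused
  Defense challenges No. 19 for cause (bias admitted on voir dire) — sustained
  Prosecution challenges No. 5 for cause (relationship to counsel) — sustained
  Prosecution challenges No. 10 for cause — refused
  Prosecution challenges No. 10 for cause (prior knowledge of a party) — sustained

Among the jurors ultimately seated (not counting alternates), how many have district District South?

2

Removed: #3, #4, #5, #6, #7, #10, #12, #13, #14, #16, #18, #19, #20.
Seated jurors 1–7: #1, #2, #8, #9, #11, #15, #17 (alternates #21, #22 not counted).
Of those, in District South: #1, #9 → 2.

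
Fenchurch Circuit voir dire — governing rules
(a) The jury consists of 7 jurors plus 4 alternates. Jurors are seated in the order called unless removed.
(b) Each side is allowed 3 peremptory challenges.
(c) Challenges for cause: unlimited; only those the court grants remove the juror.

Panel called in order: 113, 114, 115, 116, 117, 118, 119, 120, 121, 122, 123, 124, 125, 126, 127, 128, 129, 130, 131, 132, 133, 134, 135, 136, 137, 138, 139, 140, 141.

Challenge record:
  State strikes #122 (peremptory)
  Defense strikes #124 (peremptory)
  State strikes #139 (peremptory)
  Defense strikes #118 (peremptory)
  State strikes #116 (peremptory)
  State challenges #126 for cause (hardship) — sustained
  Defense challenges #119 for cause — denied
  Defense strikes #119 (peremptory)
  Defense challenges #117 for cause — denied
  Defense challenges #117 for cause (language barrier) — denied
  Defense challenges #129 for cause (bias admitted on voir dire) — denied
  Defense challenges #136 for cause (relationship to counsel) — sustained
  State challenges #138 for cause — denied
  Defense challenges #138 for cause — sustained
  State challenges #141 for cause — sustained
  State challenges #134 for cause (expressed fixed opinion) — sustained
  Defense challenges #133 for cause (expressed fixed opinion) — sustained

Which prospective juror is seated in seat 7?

123

Removed: #116, #118, #119, #122, #124, #126, #133, #134, #136, #138, #139, #141. (#117, #129 stay — for-cause denied.)
Filling seats in venire order through position 7: #113, #114, #115, #117, #120, #121, #123.
So seat 7 is #123.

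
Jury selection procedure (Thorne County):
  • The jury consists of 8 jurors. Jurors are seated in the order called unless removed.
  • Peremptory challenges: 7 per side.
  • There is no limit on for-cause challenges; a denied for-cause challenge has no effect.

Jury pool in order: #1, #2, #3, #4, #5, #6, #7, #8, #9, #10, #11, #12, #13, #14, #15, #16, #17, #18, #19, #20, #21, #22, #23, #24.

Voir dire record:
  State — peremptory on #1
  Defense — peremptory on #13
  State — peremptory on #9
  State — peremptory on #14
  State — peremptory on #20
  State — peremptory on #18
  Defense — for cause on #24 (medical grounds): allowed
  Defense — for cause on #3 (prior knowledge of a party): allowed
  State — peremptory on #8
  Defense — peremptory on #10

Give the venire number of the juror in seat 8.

15

Removed: #1, #3, #8, #9, #10, #13, #14, #18, #20, #24.
Seating in order: seats 1–8 → #2, #4, #5, #6, #7, #11, #12, #15.
So seat 8 is #15.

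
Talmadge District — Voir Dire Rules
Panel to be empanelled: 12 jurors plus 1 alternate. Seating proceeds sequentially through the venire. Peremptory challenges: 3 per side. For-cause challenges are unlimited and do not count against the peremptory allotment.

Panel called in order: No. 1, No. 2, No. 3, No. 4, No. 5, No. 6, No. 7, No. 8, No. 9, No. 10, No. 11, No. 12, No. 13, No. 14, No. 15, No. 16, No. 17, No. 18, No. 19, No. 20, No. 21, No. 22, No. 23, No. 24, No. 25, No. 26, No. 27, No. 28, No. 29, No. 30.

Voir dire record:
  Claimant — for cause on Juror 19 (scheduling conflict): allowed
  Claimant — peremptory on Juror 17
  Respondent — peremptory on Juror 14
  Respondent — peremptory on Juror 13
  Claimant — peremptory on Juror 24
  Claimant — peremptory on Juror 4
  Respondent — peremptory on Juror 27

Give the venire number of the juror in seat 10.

11

Removed: #4, #13, #14, #17, #19, #24, #27.
Filling seats in venire order through position 10: #1, #2, #3, #5, #6, #7, #8, #9, #10, #11.
So seat 10 is #11.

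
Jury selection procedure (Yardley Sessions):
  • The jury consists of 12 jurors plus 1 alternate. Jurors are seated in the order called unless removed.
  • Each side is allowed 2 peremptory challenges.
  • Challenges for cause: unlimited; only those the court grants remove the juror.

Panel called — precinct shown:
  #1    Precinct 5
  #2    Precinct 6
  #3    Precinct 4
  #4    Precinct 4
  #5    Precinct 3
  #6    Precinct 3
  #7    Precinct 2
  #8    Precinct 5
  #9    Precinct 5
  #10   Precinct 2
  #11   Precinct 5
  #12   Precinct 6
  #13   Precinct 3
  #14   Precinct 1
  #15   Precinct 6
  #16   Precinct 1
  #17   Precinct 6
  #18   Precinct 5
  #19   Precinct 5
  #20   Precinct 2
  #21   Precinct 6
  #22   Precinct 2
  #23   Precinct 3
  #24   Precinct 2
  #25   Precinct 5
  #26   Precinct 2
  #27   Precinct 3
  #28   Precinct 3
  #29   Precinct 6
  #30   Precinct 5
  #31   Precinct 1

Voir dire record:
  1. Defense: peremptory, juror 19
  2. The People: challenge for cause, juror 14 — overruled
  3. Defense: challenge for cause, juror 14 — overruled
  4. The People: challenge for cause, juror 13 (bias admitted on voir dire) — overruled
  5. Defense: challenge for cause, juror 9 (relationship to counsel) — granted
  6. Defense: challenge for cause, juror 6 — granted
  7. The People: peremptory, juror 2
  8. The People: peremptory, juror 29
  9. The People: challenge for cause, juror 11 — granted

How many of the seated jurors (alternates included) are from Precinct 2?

2

Removed: #2, #6, #9, #11, #19, #29.
Seated (13 incl. alternates): #1, #3, #4, #5, #7, #8, #10, #12, #13, #14, #15, #16, #17.
Of those, in Precinct 2: #7, #10 → 2.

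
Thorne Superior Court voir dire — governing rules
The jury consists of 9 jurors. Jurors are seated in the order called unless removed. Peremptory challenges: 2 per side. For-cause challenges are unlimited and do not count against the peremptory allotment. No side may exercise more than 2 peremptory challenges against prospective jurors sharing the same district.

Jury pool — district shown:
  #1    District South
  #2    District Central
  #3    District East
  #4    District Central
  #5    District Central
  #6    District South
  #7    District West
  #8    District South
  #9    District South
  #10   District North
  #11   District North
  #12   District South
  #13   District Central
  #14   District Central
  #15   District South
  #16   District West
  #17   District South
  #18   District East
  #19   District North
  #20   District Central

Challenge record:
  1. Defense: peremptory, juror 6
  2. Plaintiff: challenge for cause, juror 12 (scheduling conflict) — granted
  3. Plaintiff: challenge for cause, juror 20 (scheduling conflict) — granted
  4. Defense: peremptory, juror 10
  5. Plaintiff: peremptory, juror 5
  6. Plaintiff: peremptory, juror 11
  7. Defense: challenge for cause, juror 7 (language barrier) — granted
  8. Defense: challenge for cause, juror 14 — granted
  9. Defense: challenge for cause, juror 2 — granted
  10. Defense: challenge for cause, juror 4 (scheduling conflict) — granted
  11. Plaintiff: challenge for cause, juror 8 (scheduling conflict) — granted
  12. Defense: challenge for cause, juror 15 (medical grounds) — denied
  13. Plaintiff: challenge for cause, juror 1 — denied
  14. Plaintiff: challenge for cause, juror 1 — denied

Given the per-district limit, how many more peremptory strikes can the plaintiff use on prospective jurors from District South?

0

Plaintiff peremptories so far: #5, #11 — 2 of 2 used, 0 left overall.
Against District South: none yet — per-district cap 2 leaves 2.
Binding limit: min(0, 2) = 0.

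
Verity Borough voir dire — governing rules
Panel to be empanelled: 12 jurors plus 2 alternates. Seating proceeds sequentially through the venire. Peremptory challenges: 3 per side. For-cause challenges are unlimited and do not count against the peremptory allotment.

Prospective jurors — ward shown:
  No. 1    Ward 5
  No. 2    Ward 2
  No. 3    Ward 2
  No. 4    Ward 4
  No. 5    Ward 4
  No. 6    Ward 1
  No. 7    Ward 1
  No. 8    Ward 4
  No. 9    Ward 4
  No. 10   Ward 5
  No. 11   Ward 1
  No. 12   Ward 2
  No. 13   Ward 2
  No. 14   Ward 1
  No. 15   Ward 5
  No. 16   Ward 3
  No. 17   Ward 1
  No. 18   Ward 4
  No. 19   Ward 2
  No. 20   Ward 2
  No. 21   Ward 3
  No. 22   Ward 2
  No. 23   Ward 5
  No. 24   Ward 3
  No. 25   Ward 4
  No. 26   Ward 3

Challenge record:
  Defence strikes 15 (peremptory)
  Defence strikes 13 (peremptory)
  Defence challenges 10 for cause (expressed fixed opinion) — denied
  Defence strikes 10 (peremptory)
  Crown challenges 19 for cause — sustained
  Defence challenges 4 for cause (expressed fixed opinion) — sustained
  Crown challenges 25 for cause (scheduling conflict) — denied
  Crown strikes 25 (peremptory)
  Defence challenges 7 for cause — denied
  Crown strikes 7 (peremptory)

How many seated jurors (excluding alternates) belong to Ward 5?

1

Removed: #4, #7, #10, #13, #15, #19, #25.
Seated jurors 1–12: #1, #2, #3, #5, #6, #8, #9, #11, #12, #14, #16, #17 (alternates #18, #20 not counted).
Of those, in Ward 5: #1 → 1.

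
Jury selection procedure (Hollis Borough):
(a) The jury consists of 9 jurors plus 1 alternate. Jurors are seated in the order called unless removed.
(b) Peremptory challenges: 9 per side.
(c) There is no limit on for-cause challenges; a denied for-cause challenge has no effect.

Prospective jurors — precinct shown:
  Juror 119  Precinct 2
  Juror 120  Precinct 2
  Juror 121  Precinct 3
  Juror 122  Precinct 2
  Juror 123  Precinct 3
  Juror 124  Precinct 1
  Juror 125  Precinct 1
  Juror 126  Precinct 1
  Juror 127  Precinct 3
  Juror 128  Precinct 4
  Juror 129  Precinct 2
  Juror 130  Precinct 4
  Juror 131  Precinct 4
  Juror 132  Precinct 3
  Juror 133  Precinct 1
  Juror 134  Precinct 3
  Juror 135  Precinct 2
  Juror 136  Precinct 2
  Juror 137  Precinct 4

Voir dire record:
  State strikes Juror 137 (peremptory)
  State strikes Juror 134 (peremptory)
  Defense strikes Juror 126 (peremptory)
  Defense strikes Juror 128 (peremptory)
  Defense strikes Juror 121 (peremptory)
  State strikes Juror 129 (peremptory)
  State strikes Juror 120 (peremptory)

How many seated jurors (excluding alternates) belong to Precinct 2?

2

Removed: #120, #121, #126, #128, #129, #134, #137.
Seated jurors 1–9: #119, #122, #123, #124, #125, #127, #130, #131, #132 (alternates #133 not counted).
Of those, in Precinct 2: #119, #122 → 2.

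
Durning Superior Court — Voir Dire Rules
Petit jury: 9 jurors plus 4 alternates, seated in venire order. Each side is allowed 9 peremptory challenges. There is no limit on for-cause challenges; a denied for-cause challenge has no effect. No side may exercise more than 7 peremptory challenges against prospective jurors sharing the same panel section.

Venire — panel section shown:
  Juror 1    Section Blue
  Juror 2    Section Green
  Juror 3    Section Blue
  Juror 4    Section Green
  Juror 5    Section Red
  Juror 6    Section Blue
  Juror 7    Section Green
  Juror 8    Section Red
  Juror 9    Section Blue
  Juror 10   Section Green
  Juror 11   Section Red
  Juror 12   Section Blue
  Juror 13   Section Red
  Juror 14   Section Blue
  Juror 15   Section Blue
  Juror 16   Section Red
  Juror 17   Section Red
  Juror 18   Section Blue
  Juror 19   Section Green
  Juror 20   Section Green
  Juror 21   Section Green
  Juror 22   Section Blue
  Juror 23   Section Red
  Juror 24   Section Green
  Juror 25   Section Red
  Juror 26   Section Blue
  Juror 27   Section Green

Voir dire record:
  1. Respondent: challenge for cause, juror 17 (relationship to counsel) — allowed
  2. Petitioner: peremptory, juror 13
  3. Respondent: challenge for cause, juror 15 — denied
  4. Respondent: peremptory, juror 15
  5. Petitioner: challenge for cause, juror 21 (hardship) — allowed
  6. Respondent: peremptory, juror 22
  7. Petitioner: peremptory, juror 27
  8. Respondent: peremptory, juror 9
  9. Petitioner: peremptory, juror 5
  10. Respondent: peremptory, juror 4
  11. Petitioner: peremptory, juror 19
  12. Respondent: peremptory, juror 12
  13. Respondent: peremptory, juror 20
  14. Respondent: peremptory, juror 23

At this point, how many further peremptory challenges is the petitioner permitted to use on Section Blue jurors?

5

Petitioner peremptories so far: #13, #27, #5, #19 — 4 of 9 used, 5 left overall.
Against Section Blue: none yet — per-section cap 7 leaves 7.
Binding limit: min(5, 7) = 5.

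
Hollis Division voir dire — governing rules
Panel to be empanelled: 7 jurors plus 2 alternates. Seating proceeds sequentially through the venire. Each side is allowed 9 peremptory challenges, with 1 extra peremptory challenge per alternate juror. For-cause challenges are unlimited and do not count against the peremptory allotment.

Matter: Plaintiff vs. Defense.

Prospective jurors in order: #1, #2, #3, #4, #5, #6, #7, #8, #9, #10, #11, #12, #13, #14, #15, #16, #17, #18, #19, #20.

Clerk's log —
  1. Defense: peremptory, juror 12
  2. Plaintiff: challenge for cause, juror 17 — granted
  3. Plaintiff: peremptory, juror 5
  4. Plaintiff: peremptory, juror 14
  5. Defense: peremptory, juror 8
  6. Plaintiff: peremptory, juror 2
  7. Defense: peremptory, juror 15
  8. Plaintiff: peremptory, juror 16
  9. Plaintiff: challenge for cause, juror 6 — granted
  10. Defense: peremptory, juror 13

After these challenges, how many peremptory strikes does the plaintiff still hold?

Plaintiff allotment: 9 base + 1 × 2 alternates = 11.
Plaintiff peremptories used: #5, #14, #2, #16 — 4 (for-cause on #17, #6 don't count).
Remaining: 11 − 4 = 7.

7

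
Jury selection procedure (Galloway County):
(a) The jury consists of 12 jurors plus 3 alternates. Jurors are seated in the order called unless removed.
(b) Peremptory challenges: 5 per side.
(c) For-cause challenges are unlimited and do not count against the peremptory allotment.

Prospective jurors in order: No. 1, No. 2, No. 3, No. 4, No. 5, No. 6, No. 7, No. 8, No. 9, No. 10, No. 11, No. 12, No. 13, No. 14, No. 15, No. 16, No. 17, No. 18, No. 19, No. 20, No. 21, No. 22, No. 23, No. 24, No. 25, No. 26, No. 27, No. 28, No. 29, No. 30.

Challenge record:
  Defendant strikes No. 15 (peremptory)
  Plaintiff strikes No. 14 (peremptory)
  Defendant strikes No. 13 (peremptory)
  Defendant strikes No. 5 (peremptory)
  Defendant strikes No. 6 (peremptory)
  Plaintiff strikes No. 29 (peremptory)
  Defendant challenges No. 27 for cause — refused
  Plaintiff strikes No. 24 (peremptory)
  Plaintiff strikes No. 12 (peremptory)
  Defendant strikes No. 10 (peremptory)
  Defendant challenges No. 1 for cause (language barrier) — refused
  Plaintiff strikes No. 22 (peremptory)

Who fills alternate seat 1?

Removed: #5, #6, #10, #12, #13, #14, #15, #22, #24, #29. (#1, #27 stay — for-cause denied.)
Seating in order: seats 1–12 → #1, #2, #3, #4, #7, #8, #9, #11, #16, #17, #18, #19; alternates → #20, #21, #23.
So alternate 1 is #20.

20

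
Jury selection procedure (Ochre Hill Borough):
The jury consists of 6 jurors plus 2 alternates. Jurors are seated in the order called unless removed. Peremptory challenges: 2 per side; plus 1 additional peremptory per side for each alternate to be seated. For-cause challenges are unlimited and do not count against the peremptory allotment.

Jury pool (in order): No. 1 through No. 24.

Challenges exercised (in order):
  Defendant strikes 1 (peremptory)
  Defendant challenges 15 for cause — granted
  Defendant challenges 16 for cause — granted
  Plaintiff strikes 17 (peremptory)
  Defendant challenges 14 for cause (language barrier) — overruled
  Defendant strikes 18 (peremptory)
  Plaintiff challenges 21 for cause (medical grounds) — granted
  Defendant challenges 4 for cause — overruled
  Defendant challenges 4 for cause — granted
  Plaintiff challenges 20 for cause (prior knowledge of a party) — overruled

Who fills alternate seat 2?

10

Removed: #1, #4, #15, #16, #17, #18, #21. (#14, #20 stay — for-cause denied.)
Seating in order: seats 1–6 → #2, #3, #5, #6, #7, #8; alternates → #9, #10.
So alternate 2 is #10.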